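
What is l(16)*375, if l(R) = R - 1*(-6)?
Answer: 8250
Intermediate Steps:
l(R) = 6 + R (l(R) = R + 6 = 6 + R)
l(16)*375 = (6 + 16)*375 = 22*375 = 8250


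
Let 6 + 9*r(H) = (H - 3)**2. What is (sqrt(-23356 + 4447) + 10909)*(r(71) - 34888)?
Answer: -3374960966/9 - 309374*I*sqrt(2101)/3 ≈ -3.75e+8 - 4.7269e+6*I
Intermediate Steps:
r(H) = -2/3 + (-3 + H)**2/9 (r(H) = -2/3 + (H - 3)**2/9 = -2/3 + (-3 + H)**2/9)
(sqrt(-23356 + 4447) + 10909)*(r(71) - 34888) = (sqrt(-23356 + 4447) + 10909)*((-2/3 + (-3 + 71)**2/9) - 34888) = (sqrt(-18909) + 10909)*((-2/3 + (1/9)*68**2) - 34888) = (3*I*sqrt(2101) + 10909)*((-2/3 + (1/9)*4624) - 34888) = (10909 + 3*I*sqrt(2101))*((-2/3 + 4624/9) - 34888) = (10909 + 3*I*sqrt(2101))*(4618/9 - 34888) = (10909 + 3*I*sqrt(2101))*(-309374/9) = -3374960966/9 - 309374*I*sqrt(2101)/3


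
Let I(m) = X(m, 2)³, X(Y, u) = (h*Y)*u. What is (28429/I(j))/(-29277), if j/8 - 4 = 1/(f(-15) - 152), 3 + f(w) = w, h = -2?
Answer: 17458959625/37540136162930688 ≈ 4.6507e-7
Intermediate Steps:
f(w) = -3 + w
X(Y, u) = -2*Y*u (X(Y, u) = (-2*Y)*u = -2*Y*u)
j = 2716/85 (j = 32 + 8/((-3 - 15) - 152) = 32 + 8/(-18 - 152) = 32 + 8/(-170) = 32 + 8*(-1/170) = 32 - 4/85 = 2716/85 ≈ 31.953)
I(m) = -64*m³ (I(m) = (-2*m*2)³ = (-4*m)³ = -64*m³)
(28429/I(j))/(-29277) = (28429/((-64*(2716/85)³)))/(-29277) = (28429/((-64*20034997696/614125)))*(-1/29277) = (28429/(-1282239852544/614125))*(-1/29277) = (28429*(-614125/1282239852544))*(-1/29277) = -17458959625/1282239852544*(-1/29277) = 17458959625/37540136162930688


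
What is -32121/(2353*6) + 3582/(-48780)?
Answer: -7488116/3188315 ≈ -2.3486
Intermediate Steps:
-32121/(2353*6) + 3582/(-48780) = -32121/14118 + 3582*(-1/48780) = -32121*1/14118 - 199/2710 = -10707/4706 - 199/2710 = -7488116/3188315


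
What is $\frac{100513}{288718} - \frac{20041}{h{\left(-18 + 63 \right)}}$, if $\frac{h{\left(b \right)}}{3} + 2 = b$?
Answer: $- \frac{5773231261}{37244622} \approx -155.01$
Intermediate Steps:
$h{\left(b \right)} = -6 + 3 b$
$\frac{100513}{288718} - \frac{20041}{h{\left(-18 + 63 \right)}} = \frac{100513}{288718} - \frac{20041}{-6 + 3 \left(-18 + 63\right)} = 100513 \cdot \frac{1}{288718} - \frac{20041}{-6 + 3 \cdot 45} = \frac{100513}{288718} - \frac{20041}{-6 + 135} = \frac{100513}{288718} - \frac{20041}{129} = - \frac{5773231261}{37244622}$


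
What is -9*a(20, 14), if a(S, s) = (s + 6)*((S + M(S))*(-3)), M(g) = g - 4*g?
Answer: -21600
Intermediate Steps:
M(g) = -3*g
a(S, s) = 6*S*(6 + s) (a(S, s) = (s + 6)*((S - 3*S)*(-3)) = (6 + s)*(-2*S*(-3)) = (6 + s)*(6*S) = 6*S*(6 + s))
-9*a(20, 14) = -54*20*(6 + 14) = -54*20*20 = -9*2400 = -21600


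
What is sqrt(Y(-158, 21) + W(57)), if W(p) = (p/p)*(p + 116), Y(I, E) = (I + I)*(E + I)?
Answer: sqrt(43465) ≈ 208.48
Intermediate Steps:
Y(I, E) = 2*I*(E + I) (Y(I, E) = (2*I)*(E + I) = 2*I*(E + I))
W(p) = 116 + p (W(p) = 1*(116 + p) = 116 + p)
sqrt(Y(-158, 21) + W(57)) = sqrt(2*(-158)*(21 - 158) + (116 + 57)) = sqrt(2*(-158)*(-137) + 173) = sqrt(43292 + 173) = sqrt(43465)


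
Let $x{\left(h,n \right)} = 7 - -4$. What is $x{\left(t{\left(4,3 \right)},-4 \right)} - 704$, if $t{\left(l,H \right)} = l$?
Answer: $-693$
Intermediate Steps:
$x{\left(h,n \right)} = 11$ ($x{\left(h,n \right)} = 7 + 4 = 11$)
$x{\left(t{\left(4,3 \right)},-4 \right)} - 704 = 11 - 704 = -693$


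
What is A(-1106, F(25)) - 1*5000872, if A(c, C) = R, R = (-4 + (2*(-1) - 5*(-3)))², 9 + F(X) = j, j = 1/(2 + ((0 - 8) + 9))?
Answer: -5000791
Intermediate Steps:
j = ⅓ (j = 1/(2 + (-8 + 9)) = 1/(2 + 1) = 1/3 = ⅓ ≈ 0.33333)
F(X) = -26/3 (F(X) = -9 + ⅓ = -26/3)
R = 81 (R = (-4 + (-2 + 15))² = (-4 + 13)² = 9² = 81)
A(c, C) = 81
A(-1106, F(25)) - 1*5000872 = 81 - 1*5000872 = 81 - 5000872 = -5000791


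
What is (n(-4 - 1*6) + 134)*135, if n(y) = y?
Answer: 16740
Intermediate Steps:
(n(-4 - 1*6) + 134)*135 = ((-4 - 1*6) + 134)*135 = ((-4 - 6) + 134)*135 = (-10 + 134)*135 = 124*135 = 16740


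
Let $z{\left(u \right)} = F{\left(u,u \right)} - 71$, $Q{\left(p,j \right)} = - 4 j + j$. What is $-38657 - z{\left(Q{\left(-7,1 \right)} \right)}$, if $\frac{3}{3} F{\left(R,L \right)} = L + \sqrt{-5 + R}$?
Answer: $-38583 - 2 i \sqrt{2} \approx -38583.0 - 2.8284 i$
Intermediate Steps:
$Q{\left(p,j \right)} = - 3 j$
$F{\left(R,L \right)} = L + \sqrt{-5 + R}$
$z{\left(u \right)} = -71 + u + \sqrt{-5 + u}$ ($z{\left(u \right)} = \left(u + \sqrt{-5 + u}\right) - 71 = -71 + u + \sqrt{-5 + u}$)
$-38657 - z{\left(Q{\left(-7,1 \right)} \right)} = -38657 - \left(-71 - 3 + \sqrt{-5 - 3}\right) = -38657 - \left(-71 - 3 + \sqrt{-8}\right) = -38657 - \left(-71 - 3 + 2 i \sqrt{2}\right) = -38657 - \left(-74 + 2 i \sqrt{2}\right) = -38657 + \left(74 - 2 i \sqrt{2}\right) = -38583 - 2 i \sqrt{2}$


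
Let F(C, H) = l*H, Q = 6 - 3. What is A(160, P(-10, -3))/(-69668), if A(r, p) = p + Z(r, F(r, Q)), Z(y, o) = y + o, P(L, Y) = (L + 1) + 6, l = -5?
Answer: -71/34834 ≈ -0.0020382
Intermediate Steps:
P(L, Y) = 7 + L (P(L, Y) = (1 + L) + 6 = 7 + L)
Q = 3
F(C, H) = -5*H
Z(y, o) = o + y
A(r, p) = -15 + p + r (A(r, p) = p + (-5*3 + r) = p + (-15 + r) = -15 + p + r)
A(160, P(-10, -3))/(-69668) = (-15 + (7 - 10) + 160)/(-69668) = (-15 - 3 + 160)*(-1/69668) = 142*(-1/69668) = -71/34834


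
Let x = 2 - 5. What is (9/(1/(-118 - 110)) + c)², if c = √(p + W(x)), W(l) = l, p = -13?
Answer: 4210688 - 16416*I ≈ 4.2107e+6 - 16416.0*I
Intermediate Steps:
x = -3
c = 4*I (c = √(-13 - 3) = √(-16) = 4*I ≈ 4.0*I)
(9/(1/(-118 - 110)) + c)² = (9/(1/(-118 - 110)) + 4*I)² = (9/(1/(-228)) + 4*I)² = (9/(-1/228) + 4*I)² = (9*(-228) + 4*I)² = (-2052 + 4*I)²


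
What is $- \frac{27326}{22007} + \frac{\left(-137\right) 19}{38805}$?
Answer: $- \frac{1117669651}{853981635} \approx -1.3088$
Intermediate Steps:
$- \frac{27326}{22007} + \frac{\left(-137\right) 19}{38805} = \left(-27326\right) \frac{1}{22007} - \frac{2603}{38805} = - \frac{27326}{22007} - \frac{2603}{38805} = - \frac{1117669651}{853981635}$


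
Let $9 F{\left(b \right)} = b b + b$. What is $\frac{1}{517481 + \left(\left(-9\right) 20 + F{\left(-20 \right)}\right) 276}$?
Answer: $\frac{3}{1438363} \approx 2.0857 \cdot 10^{-6}$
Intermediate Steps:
$F{\left(b \right)} = \frac{b}{9} + \frac{b^{2}}{9}$ ($F{\left(b \right)} = \frac{b b + b}{9} = \frac{b^{2} + b}{9} = \frac{b + b^{2}}{9} = \frac{b}{9} + \frac{b^{2}}{9}$)
$\frac{1}{517481 + \left(\left(-9\right) 20 + F{\left(-20 \right)}\right) 276} = \frac{1}{517481 + \left(\left(-9\right) 20 + \frac{1}{9} \left(-20\right) \left(1 - 20\right)\right) 276} = \frac{1}{517481 + \left(-180 + \frac{1}{9} \left(-20\right) \left(-19\right)\right) 276} = \frac{1}{517481 + \left(-180 + \frac{380}{9}\right) 276} = \frac{1}{517481 - \frac{114080}{3}} = \frac{1}{\frac{1438363}{3}} = \frac{3}{1438363}$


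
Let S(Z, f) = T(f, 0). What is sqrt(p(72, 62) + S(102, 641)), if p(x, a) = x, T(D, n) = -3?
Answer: sqrt(69) ≈ 8.3066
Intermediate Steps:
S(Z, f) = -3
sqrt(p(72, 62) + S(102, 641)) = sqrt(72 - 3) = sqrt(69)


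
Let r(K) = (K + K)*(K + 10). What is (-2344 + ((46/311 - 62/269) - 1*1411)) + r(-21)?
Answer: -275495995/83659 ≈ -3293.1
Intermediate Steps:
r(K) = 2*K*(10 + K) (r(K) = (2*K)*(10 + K) = 2*K*(10 + K))
(-2344 + ((46/311 - 62/269) - 1*1411)) + r(-21) = (-2344 + ((46/311 - 62/269) - 1*1411)) + 2*(-21)*(10 - 21) = (-2344 + ((46*(1/311) - 62*1/269) - 1411)) + 2*(-21)*(-11) = (-2344 + ((46/311 - 62/269) - 1411)) + 462 = (-2344 + (-6908/83659 - 1411)) + 462 = (-2344 - 118049757/83659) + 462 = -314146453/83659 + 462 = -275495995/83659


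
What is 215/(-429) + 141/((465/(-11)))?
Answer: -255118/66495 ≈ -3.8367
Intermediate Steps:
215/(-429) + 141/((465/(-11))) = 215*(-1/429) + 141/((465*(-1/11))) = -215/429 + 141/(-465/11) = -215/429 + 141*(-11/465) = -215/429 - 517/155 = -255118/66495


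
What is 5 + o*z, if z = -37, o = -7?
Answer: 264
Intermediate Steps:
5 + o*z = 5 - 7*(-37) = 5 + 259 = 264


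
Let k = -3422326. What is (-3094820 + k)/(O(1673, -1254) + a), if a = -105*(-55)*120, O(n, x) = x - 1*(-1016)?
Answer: -3258573/346381 ≈ -9.4075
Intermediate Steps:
O(n, x) = 1016 + x (O(n, x) = x + 1016 = 1016 + x)
a = 693000 (a = 5775*120 = 693000)
(-3094820 + k)/(O(1673, -1254) + a) = (-3094820 - 3422326)/((1016 - 1254) + 693000) = -6517146/(-238 + 693000) = -6517146/692762 = -6517146*1/692762 = -3258573/346381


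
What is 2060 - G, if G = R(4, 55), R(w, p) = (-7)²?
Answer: 2011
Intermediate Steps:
R(w, p) = 49
G = 49
2060 - G = 2060 - 1*49 = 2060 - 49 = 2011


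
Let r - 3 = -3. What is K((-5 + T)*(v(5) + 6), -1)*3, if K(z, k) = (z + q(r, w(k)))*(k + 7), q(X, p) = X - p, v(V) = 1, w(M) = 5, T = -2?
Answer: -972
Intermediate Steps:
r = 0 (r = 3 - 3 = 0)
K(z, k) = (-5 + z)*(7 + k) (K(z, k) = (z + (0 - 1*5))*(k + 7) = (z + (0 - 5))*(7 + k) = (z - 5)*(7 + k) = (-5 + z)*(7 + k))
K((-5 + T)*(v(5) + 6), -1)*3 = (-35 - 5*(-1) + 7*((-5 - 2)*(1 + 6)) - (-5 - 2)*(1 + 6))*3 = (-35 + 5 + 7*(-7*7) - (-7)*7)*3 = (-35 + 5 + 7*(-49) - 1*(-49))*3 = (-35 + 5 - 343 + 49)*3 = -324*3 = -972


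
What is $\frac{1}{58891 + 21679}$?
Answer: $\frac{1}{80570} \approx 1.2412 \cdot 10^{-5}$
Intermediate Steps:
$\frac{1}{58891 + 21679} = \frac{1}{80570}$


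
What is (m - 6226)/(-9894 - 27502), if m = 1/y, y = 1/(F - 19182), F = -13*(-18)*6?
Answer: 6001/9349 ≈ 0.64189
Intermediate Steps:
F = 1404 (F = 234*6 = 1404)
y = -1/17778 (y = 1/(1404 - 19182) = 1/(-17778) = -1/17778 ≈ -5.6249e-5)
m = -17778 (m = 1/(-1/17778) = -17778)
(m - 6226)/(-9894 - 27502) = (-17778 - 6226)/(-9894 - 27502) = -24004/(-37396) = -24004*(-1/37396) = 6001/9349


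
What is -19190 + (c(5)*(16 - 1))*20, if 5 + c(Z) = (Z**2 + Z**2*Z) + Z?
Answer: 25810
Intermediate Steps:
c(Z) = -5 + Z + Z**2 + Z**3 (c(Z) = -5 + ((Z**2 + Z**2*Z) + Z) = -5 + ((Z**2 + Z**3) + Z) = -5 + (Z + Z**2 + Z**3) = -5 + Z + Z**2 + Z**3)
-19190 + (c(5)*(16 - 1))*20 = -19190 + ((-5 + 5 + 5**2 + 5**3)*(16 - 1))*20 = -19190 + ((-5 + 5 + 25 + 125)*15)*20 = -19190 + (150*15)*20 = -19190 + 2250*20 = -19190 + 45000 = 25810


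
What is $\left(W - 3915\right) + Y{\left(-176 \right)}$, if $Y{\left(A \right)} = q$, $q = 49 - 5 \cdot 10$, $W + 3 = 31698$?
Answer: $27779$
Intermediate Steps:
$W = 31695$ ($W = -3 + 31698 = 31695$)
$q = -1$ ($q = 49 - 50 = -1$)
$Y{\left(A \right)} = -1$
$\left(W - 3915\right) + Y{\left(-176 \right)} = \left(31695 - 3915\right) - 1 = 27780 - 1 = 27779$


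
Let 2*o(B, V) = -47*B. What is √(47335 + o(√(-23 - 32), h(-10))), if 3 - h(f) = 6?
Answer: √(189340 - 94*I*√55)/2 ≈ 217.57 - 0.40052*I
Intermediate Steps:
h(f) = -3 (h(f) = 3 - 1*6 = 3 - 6 = -3)
o(B, V) = -47*B/2 (o(B, V) = (-47*B)/2 = -47*B/2)
√(47335 + o(√(-23 - 32), h(-10))) = √(47335 - 47*√(-23 - 32)/2) = √(47335 - 47*I*√55/2)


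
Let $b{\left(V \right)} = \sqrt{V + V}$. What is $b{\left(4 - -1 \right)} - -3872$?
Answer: $3872 + \sqrt{10} \approx 3875.2$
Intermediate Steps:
$b{\left(V \right)} = \sqrt{2} \sqrt{V}$ ($b{\left(V \right)} = \sqrt{2 V} = \sqrt{2} \sqrt{V}$)
$b{\left(4 - -1 \right)} - -3872 = \sqrt{2} \sqrt{4 - -1} - -3872 = \sqrt{2} \sqrt{4 + 1} + 3872 = \sqrt{2} \sqrt{5} + 3872 = \sqrt{10} + 3872 = 3872 + \sqrt{10}$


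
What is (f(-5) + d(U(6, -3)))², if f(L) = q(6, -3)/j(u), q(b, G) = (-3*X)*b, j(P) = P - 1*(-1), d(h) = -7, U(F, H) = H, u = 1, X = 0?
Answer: 49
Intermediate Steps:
j(P) = 1 + P (j(P) = P + 1 = 1 + P)
q(b, G) = 0 (q(b, G) = (-3*0)*b = 0*b = 0)
f(L) = 0 (f(L) = 0/(1 + 1) = 0/2 = 0*(½) = 0)
(f(-5) + d(U(6, -3)))² = (0 - 7)² = (-7)² = 49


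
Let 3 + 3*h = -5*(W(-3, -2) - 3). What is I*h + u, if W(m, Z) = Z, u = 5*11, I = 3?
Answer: 77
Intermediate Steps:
u = 55
h = 22/3 (h = -1 + (-5*(-2 - 3))/3 = -1 + (-5*(-5))/3 = -1 + (⅓)*25 = -1 + 25/3 = 22/3 ≈ 7.3333)
I*h + u = 3*(22/3) + 55 = 22 + 55 = 77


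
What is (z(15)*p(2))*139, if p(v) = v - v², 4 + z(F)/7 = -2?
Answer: 11676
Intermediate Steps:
z(F) = -42 (z(F) = -28 + 7*(-2) = -28 - 14 = -42)
(z(15)*p(2))*139 = -84*(1 - 1*2)*139 = -84*(1 - 2)*139 = -84*(-1)*139 = -42*(-2)*139 = 84*139 = 11676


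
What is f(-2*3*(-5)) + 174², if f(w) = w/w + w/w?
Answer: 30278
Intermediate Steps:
f(w) = 2 (f(w) = 1 + 1 = 2)
f(-2*3*(-5)) + 174² = 2 + 174² = 2 + 30276 = 30278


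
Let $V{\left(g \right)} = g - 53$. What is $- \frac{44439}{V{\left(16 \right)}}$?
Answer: $\frac{44439}{37} \approx 1201.1$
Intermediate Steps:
$V{\left(g \right)} = -53 + g$
$- \frac{44439}{V{\left(16 \right)}} = - \frac{44439}{-53 + 16} = - \frac{44439}{-37} = \left(-44439\right) \left(- \frac{1}{37}\right) = \frac{44439}{37}$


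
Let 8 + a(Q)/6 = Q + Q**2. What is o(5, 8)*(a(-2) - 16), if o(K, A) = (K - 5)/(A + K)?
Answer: 0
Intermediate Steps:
o(K, A) = (-5 + K)/(A + K)
a(Q) = -48 + 6*Q + 6*Q**2 (a(Q) = -48 + 6*(Q + Q**2) = -48 + (6*Q + 6*Q**2) = -48 + 6*Q + 6*Q**2)
o(5, 8)*(a(-2) - 16) = ((-5 + 5)/(8 + 5))*((-48 + 6*(-2) + 6*(-2)**2) - 16) = (0/13)*((-48 - 12 + 6*4) - 16) = ((1/13)*0)*((-48 - 12 + 24) - 16) = 0*(-36 - 16) = 0*(-52) = 0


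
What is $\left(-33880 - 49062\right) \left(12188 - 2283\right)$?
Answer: $-821540510$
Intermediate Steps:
$\left(-33880 - 49062\right) \left(12188 - 2283\right) = \left(-82942\right) 9905 = -821540510$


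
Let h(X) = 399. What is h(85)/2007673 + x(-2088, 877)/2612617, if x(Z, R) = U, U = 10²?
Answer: 65431657/276067400539 ≈ 0.00023701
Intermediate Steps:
U = 100
x(Z, R) = 100
h(85)/2007673 + x(-2088, 877)/2612617 = 399/2007673 + 100/2612617 = 399*(1/2007673) + 100*(1/2612617) = 21/105667 + 100/2612617 = 65431657/276067400539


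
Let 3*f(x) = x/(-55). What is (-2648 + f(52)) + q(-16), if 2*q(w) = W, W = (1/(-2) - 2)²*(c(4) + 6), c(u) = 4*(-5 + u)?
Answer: -1743763/660 ≈ -2642.1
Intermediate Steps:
f(x) = -x/165 (f(x) = (x/(-55))/3 = (x*(-1/55))/3 = (-x/55)/3 = -x/165)
c(u) = -20 + 4*u
W = 25/2 (W = (1/(-2) - 2)²*((-20 + 4*4) + 6) = (-½ - 2)²*((-20 + 16) + 6) = (-5/2)²*(-4 + 6) = (25/4)*2 = 25/2 ≈ 12.500)
q(w) = 25/4 (q(w) = (½)*(25/2) = 25/4)
(-2648 + f(52)) + q(-16) = (-2648 - 1/165*52) + 25/4 = (-2648 - 52/165) + 25/4 = -436972/165 + 25/4 = -1743763/660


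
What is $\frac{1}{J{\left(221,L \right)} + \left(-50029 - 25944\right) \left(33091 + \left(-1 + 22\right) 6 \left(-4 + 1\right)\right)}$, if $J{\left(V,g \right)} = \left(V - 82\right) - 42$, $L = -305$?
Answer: $- \frac{1}{2485304652} \approx -4.0237 \cdot 10^{-10}$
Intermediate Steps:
$J{\left(V,g \right)} = -124 + V$ ($J{\left(V,g \right)} = \left(-82 + V\right) - 42 = -124 + V$)
$\frac{1}{J{\left(221,L \right)} + \left(-50029 - 25944\right) \left(33091 + \left(-1 + 22\right) 6 \left(-4 + 1\right)\right)} = \frac{1}{\left(-124 + 221\right) + \left(-50029 - 25944\right) \left(33091 + \left(-1 + 22\right) 6 \left(-4 + 1\right)\right)} = \frac{1}{97 - 75973 \left(33091 + 21 \cdot 6 \left(-3\right)\right)} = \frac{1}{97 - 75973 \left(33091 + 21 \left(-18\right)\right)} = \frac{1}{97 - 75973 \left(33091 - 378\right)} = \frac{1}{97 - 2485304749} = \frac{1}{-2485304652} = - \frac{1}{2485304652}$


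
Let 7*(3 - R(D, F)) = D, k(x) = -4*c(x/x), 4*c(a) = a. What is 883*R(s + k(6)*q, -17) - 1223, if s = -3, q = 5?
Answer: 17046/7 ≈ 2435.1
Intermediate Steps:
c(a) = a/4
k(x) = -1 (k(x) = -x/x = -1)
R(D, F) = 3 - D/7
883*R(s + k(6)*q, -17) - 1223 = 883*(3 - (-3 - 1*5)/7) - 1223 = 883*(3 - (-3 - 5)/7) - 1223 = 883*(3 - 1/7*(-8)) - 1223 = 883*(3 + 8/7) - 1223 = 883*(29/7) - 1223 = 25607/7 - 1223 = 17046/7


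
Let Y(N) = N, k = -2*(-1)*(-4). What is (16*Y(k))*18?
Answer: -2304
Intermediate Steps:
k = -8 (k = 2*(-4) = -8)
(16*Y(k))*18 = (16*(-8))*18 = -128*18 = -2304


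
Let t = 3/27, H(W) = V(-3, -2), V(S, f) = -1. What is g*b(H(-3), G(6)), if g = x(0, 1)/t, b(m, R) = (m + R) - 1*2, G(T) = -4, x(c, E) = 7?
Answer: -441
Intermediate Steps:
H(W) = -1
b(m, R) = -2 + R + m (b(m, R) = (R + m) - 2 = -2 + R + m)
t = ⅑ (t = 3*(1/27) = ⅑ ≈ 0.11111)
g = 63 (g = 7/(⅑) = 7*9 = 63)
g*b(H(-3), G(6)) = 63*(-2 - 4 - 1) = 63*(-7) = -441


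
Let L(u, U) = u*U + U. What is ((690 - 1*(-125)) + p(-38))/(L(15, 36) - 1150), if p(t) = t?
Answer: -111/82 ≈ -1.3537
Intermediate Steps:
L(u, U) = U + U*u (L(u, U) = U*u + U = U + U*u)
((690 - 1*(-125)) + p(-38))/(L(15, 36) - 1150) = ((690 - 1*(-125)) - 38)/(36*(1 + 15) - 1150) = ((690 + 125) - 38)/(36*16 - 1150) = (815 - 38)/(576 - 1150) = 777/(-574) = 777*(-1/574) = -111/82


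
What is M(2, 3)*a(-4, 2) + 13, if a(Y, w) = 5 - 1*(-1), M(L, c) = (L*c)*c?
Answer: 121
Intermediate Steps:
M(L, c) = L*c²
a(Y, w) = 6 (a(Y, w) = 5 + 1 = 6)
M(2, 3)*a(-4, 2) + 13 = (2*3²)*6 + 13 = (2*9)*6 + 13 = 18*6 + 13 = 108 + 13 = 121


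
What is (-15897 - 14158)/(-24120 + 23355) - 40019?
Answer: -6116896/153 ≈ -39980.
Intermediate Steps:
(-15897 - 14158)/(-24120 + 23355) - 40019 = -30055/(-765) - 40019 = -30055*(-1/765) - 40019 = 6011/153 - 40019 = -6116896/153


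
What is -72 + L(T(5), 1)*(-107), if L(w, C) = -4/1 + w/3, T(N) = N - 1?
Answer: 640/3 ≈ 213.33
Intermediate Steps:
T(N) = -1 + N
L(w, C) = -4 + w/3 (L(w, C) = -4*1 + w*(⅓) = -4 + w/3)
-72 + L(T(5), 1)*(-107) = -72 + (-4 + (-1 + 5)/3)*(-107) = -72 + (-4 + (⅓)*4)*(-107) = -72 + (-4 + 4/3)*(-107) = -72 - 8/3*(-107) = -72 + 856/3 = 640/3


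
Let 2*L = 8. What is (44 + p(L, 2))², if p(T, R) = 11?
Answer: 3025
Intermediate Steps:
L = 4 (L = (½)*8 = 4)
(44 + p(L, 2))² = (44 + 11)² = 55² = 3025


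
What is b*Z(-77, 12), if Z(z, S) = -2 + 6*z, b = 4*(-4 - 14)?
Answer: 33408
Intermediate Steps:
b = -72 (b = 4*(-18) = -72)
b*Z(-77, 12) = -72*(-2 + 6*(-77)) = -72*(-2 - 462) = -72*(-464) = 33408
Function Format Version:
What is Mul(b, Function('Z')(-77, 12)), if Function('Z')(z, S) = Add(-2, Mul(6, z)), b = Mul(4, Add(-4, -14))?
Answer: 33408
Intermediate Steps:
b = -72 (b = Mul(4, -18) = -72)
Mul(b, Function('Z')(-77, 12)) = Mul(-72, Add(-2, Mul(6, -77))) = Mul(-72, Add(-2, -462)) = Mul(-72, -464) = 33408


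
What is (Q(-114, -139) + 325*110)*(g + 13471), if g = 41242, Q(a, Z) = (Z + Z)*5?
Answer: 1879938680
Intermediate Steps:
Q(a, Z) = 10*Z (Q(a, Z) = (2*Z)*5 = 10*Z)
(Q(-114, -139) + 325*110)*(g + 13471) = (10*(-139) + 325*110)*(41242 + 13471) = (-1390 + 35750)*54713 = 34360*54713 = 1879938680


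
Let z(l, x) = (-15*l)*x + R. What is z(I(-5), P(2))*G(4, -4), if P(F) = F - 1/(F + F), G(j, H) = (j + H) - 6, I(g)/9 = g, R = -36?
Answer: -13743/2 ≈ -6871.5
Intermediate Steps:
I(g) = 9*g
G(j, H) = -6 + H + j (G(j, H) = (H + j) - 6 = -6 + H + j)
P(F) = F - 1/(2*F)
z(l, x) = -36 - 15*l*x (z(l, x) = (-15*l)*x - 36 = -15*l*x - 36 = -36 - 15*l*x)
z(I(-5), P(2))*G(4, -4) = (-36 - 15*9*(-5)*(2 - ½/2))*(-6 - 4 + 4) = (-36 - 15*(-45)*(2 - ½*½))*(-6) = (-36 - 15*(-45)*(2 - ¼))*(-6) = (-36 - 15*(-45)*7/4)*(-6) = (-36 + 4725/4)*(-6) = (4581/4)*(-6) = -13743/2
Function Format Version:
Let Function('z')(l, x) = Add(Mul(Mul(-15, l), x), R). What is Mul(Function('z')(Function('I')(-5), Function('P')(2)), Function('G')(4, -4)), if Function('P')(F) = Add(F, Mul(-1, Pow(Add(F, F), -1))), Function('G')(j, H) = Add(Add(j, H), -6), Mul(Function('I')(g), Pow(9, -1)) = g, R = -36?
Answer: Rational(-13743, 2) ≈ -6871.5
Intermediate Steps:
Function('I')(g) = Mul(9, g)
Function('G')(j, H) = Add(-6, H, j) (Function('G')(j, H) = Add(Add(H, j), -6) = Add(-6, H, j))
Function('P')(F) = Add(F, Mul(Rational(-1, 2), Pow(F, -1))) (Function('P')(F) = Add(F, Mul(-1, Pow(Mul(2, F), -1))) = Add(F, Mul(-1, Mul(Rational(1, 2), Pow(F, -1)))) = Add(F, Mul(Rational(-1, 2), Pow(F, -1))))
Function('z')(l, x) = Add(-36, Mul(-15, l, x)) (Function('z')(l, x) = Add(Mul(Mul(-15, l), x), -36) = Add(Mul(-15, l, x), -36) = Add(-36, Mul(-15, l, x)))
Mul(Function('z')(Function('I')(-5), Function('P')(2)), Function('G')(4, -4)) = Mul(Add(-36, Mul(-15, Mul(9, -5), Add(2, Mul(Rational(-1, 2), Pow(2, -1))))), Add(-6, -4, 4)) = Mul(Add(-36, Mul(-15, -45, Add(2, Mul(Rational(-1, 2), Rational(1, 2))))), -6) = Mul(Add(-36, Mul(-15, -45, Add(2, Rational(-1, 4)))), -6) = Mul(Add(-36, Mul(-15, -45, Rational(7, 4))), -6) = Mul(Add(-36, Rational(4725, 4)), -6) = Mul(Rational(4581, 4), -6) = Rational(-13743, 2)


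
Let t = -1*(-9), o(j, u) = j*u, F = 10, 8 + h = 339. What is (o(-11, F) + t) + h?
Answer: 230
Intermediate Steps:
h = 331 (h = -8 + 339 = 331)
t = 9
(o(-11, F) + t) + h = (-11*10 + 9) + 331 = (-110 + 9) + 331 = -101 + 331 = 230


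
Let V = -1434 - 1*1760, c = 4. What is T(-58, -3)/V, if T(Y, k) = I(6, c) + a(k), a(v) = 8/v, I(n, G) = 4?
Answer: -2/4791 ≈ -0.00041745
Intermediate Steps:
T(Y, k) = 4 + 8/k
V = -3194 (V = -1434 - 1760 = -3194)
T(-58, -3)/V = (4 + 8/(-3))/(-3194) = (4 + 8*(-⅓))*(-1/3194) = (4 - 8/3)*(-1/3194) = (4/3)*(-1/3194) = -2/4791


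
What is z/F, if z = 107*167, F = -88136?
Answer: -17869/88136 ≈ -0.20274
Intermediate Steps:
z = 17869
z/F = 17869/(-88136) = 17869*(-1/88136) = -17869/88136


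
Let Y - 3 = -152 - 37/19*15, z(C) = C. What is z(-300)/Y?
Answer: 2850/1693 ≈ 1.6834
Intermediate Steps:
Y = -3386/19 (Y = 3 + (-152 - 37/19*15) = 3 + (-152 - 555/19) = 3 - 3443/19 = -3386/19 ≈ -178.21)
z(-300)/Y = -300/(-3386/19) = -300*(-19/3386) = 2850/1693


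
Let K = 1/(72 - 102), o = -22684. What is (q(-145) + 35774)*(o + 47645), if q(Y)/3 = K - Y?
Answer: 9038103529/10 ≈ 9.0381e+8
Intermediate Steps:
K = -1/30 (K = 1/(-30) = -1/30 ≈ -0.033333)
q(Y) = -1/10 - 3*Y (q(Y) = 3*(-1/30 - Y) = -1/10 - 3*Y)
(q(-145) + 35774)*(o + 47645) = ((-1/10 - 3*(-145)) + 35774)*(-22684 + 47645) = ((-1/10 + 435) + 35774)*24961 = (4349/10 + 35774)*24961 = (362089/10)*24961 = 9038103529/10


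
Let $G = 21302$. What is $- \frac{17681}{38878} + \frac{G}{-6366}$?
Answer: $- \frac{470368201}{123748674} \approx -3.801$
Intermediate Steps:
$- \frac{17681}{38878} + \frac{G}{-6366} = - \frac{17681}{38878} + \frac{21302}{-6366} = \left(-17681\right) \frac{1}{38878} + 21302 \left(- \frac{1}{6366}\right) = - \frac{17681}{38878} - \frac{10651}{3183} = - \frac{470368201}{123748674}$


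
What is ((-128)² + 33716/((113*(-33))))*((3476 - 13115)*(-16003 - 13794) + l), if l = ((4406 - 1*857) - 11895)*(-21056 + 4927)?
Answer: 8585875648518580/1243 ≈ 6.9074e+12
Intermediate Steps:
l = 134612634 (l = ((4406 - 857) - 11895)*(-16129) = (3549 - 11895)*(-16129) = -8346*(-16129) = 134612634)
((-128)² + 33716/((113*(-33))))*((3476 - 13115)*(-16003 - 13794) + l) = ((-128)² + 33716/((113*(-33))))*((3476 - 13115)*(-16003 - 13794) + 134612634) = (16384 + 33716/(-3729))*(-9639*(-29797) + 134612634) = (16384 + 33716*(-1/3729))*(287213283 + 134612634) = (16384 - 33716/3729)*421825917 = (61062220/3729)*421825917 = 8585875648518580/1243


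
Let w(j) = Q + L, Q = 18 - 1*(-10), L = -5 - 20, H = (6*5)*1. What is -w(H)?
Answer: -3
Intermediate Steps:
H = 30 (H = 30*1 = 30)
L = -25
Q = 28 (Q = 18 + 10 = 28)
w(j) = 3 (w(j) = 28 - 25 = 3)
-w(H) = -1*3 = -3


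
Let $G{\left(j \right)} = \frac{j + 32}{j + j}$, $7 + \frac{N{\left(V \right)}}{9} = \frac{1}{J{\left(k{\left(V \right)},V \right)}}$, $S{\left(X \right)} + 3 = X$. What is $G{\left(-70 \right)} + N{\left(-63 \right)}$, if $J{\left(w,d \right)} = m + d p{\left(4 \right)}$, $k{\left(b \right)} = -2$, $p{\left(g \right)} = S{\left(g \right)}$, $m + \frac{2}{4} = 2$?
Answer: $- \frac{180451}{2870} \approx -62.875$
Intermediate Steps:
$S{\left(X \right)} = -3 + X$
$m = \frac{3}{2}$ ($m = - \frac{1}{2} + 2 = \frac{3}{2} \approx 1.5$)
$p{\left(g \right)} = -3 + g$
$J{\left(w,d \right)} = \frac{3}{2} + d$ ($J{\left(w,d \right)} = \frac{3}{2} + d \left(-3 + 4\right) = \frac{3}{2} + d 1 = \frac{3}{2} + d$)
$N{\left(V \right)} = -63 + \frac{9}{\frac{3}{2} + V}$
$G{\left(j \right)} = \frac{32 + j}{2 j}$
$G{\left(-70 \right)} + N{\left(-63 \right)} = \frac{32 - 70}{2 \left(-70\right)} + \frac{9 \left(-19 - -882\right)}{3 + 2 \left(-63\right)} = \frac{1}{2} \left(- \frac{1}{70}\right) \left(-38\right) + \frac{9 \left(-19 + 882\right)}{3 - 126} = \frac{19}{70} + 9 \frac{1}{-123} \cdot 863 = \frac{19}{70} + 9 \left(- \frac{1}{123}\right) 863 = \frac{19}{70} - \frac{2589}{41} = - \frac{180451}{2870}$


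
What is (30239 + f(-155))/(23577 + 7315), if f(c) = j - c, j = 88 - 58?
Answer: 7606/7723 ≈ 0.98485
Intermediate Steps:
j = 30
f(c) = 30 - c
(30239 + f(-155))/(23577 + 7315) = (30239 + (30 - 1*(-155)))/(23577 + 7315) = (30239 + (30 + 155))/30892 = (30239 + 185)*(1/30892) = 30424*(1/30892) = 7606/7723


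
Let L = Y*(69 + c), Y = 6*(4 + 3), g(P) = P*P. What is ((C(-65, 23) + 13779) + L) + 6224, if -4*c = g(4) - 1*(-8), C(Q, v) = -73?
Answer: 22576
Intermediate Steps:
g(P) = P**2
Y = 42 (Y = 6*7 = 42)
c = -6 (c = -(4**2 - 1*(-8))/4 = -(16 + 8)/4 = -1/4*24 = -6)
L = 2646 (L = 42*(69 - 6) = 42*63 = 2646)
((C(-65, 23) + 13779) + L) + 6224 = ((-73 + 13779) + 2646) + 6224 = (13706 + 2646) + 6224 = 16352 + 6224 = 22576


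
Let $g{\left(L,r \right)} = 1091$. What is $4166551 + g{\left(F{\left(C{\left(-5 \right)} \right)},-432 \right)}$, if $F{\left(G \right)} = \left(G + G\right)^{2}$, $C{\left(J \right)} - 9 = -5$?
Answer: $4167642$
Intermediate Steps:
$C{\left(J \right)} = 4$ ($C{\left(J \right)} = 9 - 5 = 4$)
$F{\left(G \right)} = 4 G^{2}$ ($F{\left(G \right)} = \left(2 G\right)^{2} = 4 G^{2}$)
$4166551 + g{\left(F{\left(C{\left(-5 \right)} \right)},-432 \right)} = 4166551 + 1091 = 4167642$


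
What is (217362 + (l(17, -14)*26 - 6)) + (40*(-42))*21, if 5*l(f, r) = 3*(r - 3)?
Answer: 909054/5 ≈ 1.8181e+5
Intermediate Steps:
l(f, r) = -9/5 + 3*r/5 (l(f, r) = (3*(r - 3))/5 = (3*(-3 + r))/5 = (-9 + 3*r)/5 = -9/5 + 3*r/5)
(217362 + (l(17, -14)*26 - 6)) + (40*(-42))*21 = (217362 + ((-9/5 + (⅗)*(-14))*26 - 6)) + (40*(-42))*21 = (217362 + ((-9/5 - 42/5)*26 - 6)) - 1680*21 = (217362 + (-51/5*26 - 6)) - 35280 = (217362 + (-1326/5 - 6)) - 35280 = (217362 - 1356/5) - 35280 = 1085454/5 - 35280 = 909054/5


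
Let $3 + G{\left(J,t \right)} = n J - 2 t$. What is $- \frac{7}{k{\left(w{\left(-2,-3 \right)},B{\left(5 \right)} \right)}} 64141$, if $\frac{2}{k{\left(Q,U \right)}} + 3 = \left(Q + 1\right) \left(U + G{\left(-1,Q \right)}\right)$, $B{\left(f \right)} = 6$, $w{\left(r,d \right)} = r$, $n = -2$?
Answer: $2693922$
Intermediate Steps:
$G{\left(J,t \right)} = -3 - 2 J - 2 t$ ($G{\left(J,t \right)} = -3 - \left(2 J + 2 t\right) = -3 - 2 J - 2 t$)
$k{\left(Q,U \right)} = \frac{2}{-3 + \left(1 + Q\right) \left(-1 + U - 2 Q\right)}$ ($k{\left(Q,U \right)} = \frac{2}{-3 + \left(Q + 1\right) \left(U - \left(1 + 2 Q\right)\right)} = \frac{2}{-3 + \left(1 + Q\right) \left(U - \left(1 + 2 Q\right)\right)} = \frac{2}{-3 + \left(1 + Q\right) \left(-1 + U - 2 Q\right)}$)
$- \frac{7}{k{\left(w{\left(-2,-3 \right)},B{\left(5 \right)} \right)}} 64141 = - \frac{7}{\left(-2\right) \frac{1}{4 - 6 + 2 \left(-2\right)^{2} + 3 \left(-2\right) - \left(-2\right) 6}} \cdot 64141 = - \frac{7}{\left(-2\right) \frac{1}{4 - 6 + 2 \cdot 4 - 6 + 12}} \cdot 64141 = - \frac{7}{\left(-2\right) \frac{1}{4 - 6 + 8 - 6 + 12}} \cdot 64141 = - \frac{7}{\left(-2\right) \frac{1}{12}} \cdot 64141 = - \frac{7}{- \frac{1}{6}} \cdot 64141 = \left(-7\right) \left(-6\right) 64141 = 42 \cdot 64141 = 2693922$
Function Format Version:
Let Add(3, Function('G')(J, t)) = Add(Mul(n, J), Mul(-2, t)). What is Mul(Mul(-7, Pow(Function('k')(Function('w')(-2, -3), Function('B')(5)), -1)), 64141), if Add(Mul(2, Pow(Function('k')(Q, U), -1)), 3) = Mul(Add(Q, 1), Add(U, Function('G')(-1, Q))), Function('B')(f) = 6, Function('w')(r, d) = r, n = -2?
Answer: 2693922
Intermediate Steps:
Function('G')(J, t) = Add(-3, Mul(-2, J), Mul(-2, t)) (Function('G')(J, t) = Add(-3, Add(Mul(-2, J), Mul(-2, t))) = Add(-3, Mul(-2, J), Mul(-2, t)))
Function('k')(Q, U) = Mul(2, Pow(Add(-3, Mul(Add(1, Q), Add(-1, U, Mul(-2, Q)))), -1)) (Function('k')(Q, U) = Mul(2, Pow(Add(-3, Mul(Add(Q, 1), Add(U, Add(-3, Mul(-2, -1), Mul(-2, Q))))), -1)) = Mul(2, Pow(Add(-3, Mul(Add(1, Q), Add(U, Add(-3, 2, Mul(-2, Q))))), -1)) = Mul(2, Pow(Add(-3, Mul(Add(1, Q), Add(U, Add(-1, Mul(-2, Q))))), -1)) = Mul(2, Pow(Add(-3, Mul(Add(1, Q), Add(-1, U, Mul(-2, Q)))), -1)))
Mul(Mul(-7, Pow(Function('k')(Function('w')(-2, -3), Function('B')(5)), -1)), 64141) = Mul(Mul(-7, Pow(Mul(-2, Pow(Add(4, Mul(-1, 6), Mul(2, Pow(-2, 2)), Mul(3, -2), Mul(-1, -2, 6)), -1)), -1)), 64141) = Mul(Mul(-7, Pow(Mul(-2, Pow(Add(4, -6, Mul(2, 4), -6, 12), -1)), -1)), 64141) = Mul(Mul(-7, Pow(Mul(-2, Pow(Add(4, -6, 8, -6, 12), -1)), -1)), 64141) = Mul(Mul(-7, Pow(Mul(-2, Pow(12, -1)), -1)), 64141) = Mul(Mul(-7, Pow(Mul(-2, Rational(1, 12)), -1)), 64141) = Mul(Mul(-7, Pow(Rational(-1, 6), -1)), 64141) = Mul(Mul(-7, -6), 64141) = Mul(42, 64141) = 2693922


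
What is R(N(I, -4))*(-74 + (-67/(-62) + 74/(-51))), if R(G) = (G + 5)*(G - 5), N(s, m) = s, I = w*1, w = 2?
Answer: 1646113/1054 ≈ 1561.8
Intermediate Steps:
I = 2 (I = 2*1 = 2)
R(G) = (-5 + G)*(5 + G) (R(G) = (5 + G)*(-5 + G) = (-5 + G)*(5 + G))
R(N(I, -4))*(-74 + (-67/(-62) + 74/(-51))) = (-25 + 2²)*(-74 + (-67/(-62) + 74/(-51))) = (-25 + 4)*(-74 + (-67*(-1/62) + 74*(-1/51))) = -21*(-74 + (67/62 - 74/51)) = -21*(-74 - 1171/3162) = -21*(-235159/3162) = 1646113/1054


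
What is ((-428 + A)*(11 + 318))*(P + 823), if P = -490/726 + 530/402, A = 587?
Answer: 349295072021/8107 ≈ 4.3086e+7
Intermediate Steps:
P = 15650/24321 (P = -490*1/726 + 530*(1/402) = -245/363 + 265/201 = 15650/24321 ≈ 0.64348)
((-428 + A)*(11 + 318))*(P + 823) = ((-428 + 587)*(11 + 318))*(15650/24321 + 823) = (159*329)*(20031833/24321) = 52311*(20031833/24321) = 349295072021/8107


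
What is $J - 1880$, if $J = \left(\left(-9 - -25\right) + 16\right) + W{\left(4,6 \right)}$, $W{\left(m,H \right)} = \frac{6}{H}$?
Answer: $-1847$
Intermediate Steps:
$J = 33$ ($J = \left(\left(-9 - -25\right) + 16\right) + \frac{6}{6} = \left(\left(-9 + 25\right) + 16\right) + 6 \cdot \frac{1}{6} = \left(16 + 16\right) + 1 = 32 + 1 = 33$)
$J - 1880 = 33 - 1880 = -1847$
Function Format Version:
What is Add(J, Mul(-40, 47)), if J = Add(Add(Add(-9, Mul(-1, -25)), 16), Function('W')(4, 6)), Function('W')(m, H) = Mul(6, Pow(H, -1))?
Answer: -1847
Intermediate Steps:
J = 33 (J = Add(Add(Add(-9, Mul(-1, -25)), 16), Mul(6, Pow(6, -1))) = Add(Add(Add(-9, 25), 16), Mul(6, Rational(1, 6))) = Add(Add(16, 16), 1) = Add(32, 1) = 33)
Add(J, Mul(-40, 47)) = Add(33, Mul(-40, 47)) = Add(33, -1880) = -1847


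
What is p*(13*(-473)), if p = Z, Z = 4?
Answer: -24596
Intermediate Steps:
p = 4
p*(13*(-473)) = 4*(13*(-473)) = 4*(-6149) = -24596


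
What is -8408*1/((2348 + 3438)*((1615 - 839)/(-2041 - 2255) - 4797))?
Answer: 1128774/3726308399 ≈ 0.00030292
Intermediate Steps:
-8408*1/((2348 + 3438)*((1615 - 839)/(-2041 - 2255) - 4797)) = -8408*1/(5786*(776/(-4296) - 4797)) = -8408*1/(5786*(776*(-1/4296) - 4797)) = -8408*1/(5786*(-97/537 - 4797)) = -8408/((-2576086/537*5786)) = -8408/(-14905233596/537) = -8408*(-537/14905233596) = 1128774/3726308399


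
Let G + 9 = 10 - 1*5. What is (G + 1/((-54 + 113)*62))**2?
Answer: 214066161/13380964 ≈ 15.998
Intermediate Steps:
G = -4 (G = -9 + (10 - 1*5) = -9 + (10 - 5) = -9 + 5 = -4)
(G + 1/((-54 + 113)*62))**2 = (-4 + 1/((-54 + 113)*62))**2 = (-4 + (1/62)/59)**2 = (-4 + (1/59)*(1/62))**2 = (-4 + 1/3658)**2 = (-14631/3658)**2 = 214066161/13380964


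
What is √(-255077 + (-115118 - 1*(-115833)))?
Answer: I*√254362 ≈ 504.34*I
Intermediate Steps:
√(-255077 + (-115118 - 1*(-115833))) = √(-255077 + (-115118 + 115833)) = √(-255077 + 715) = √(-254362) = I*√254362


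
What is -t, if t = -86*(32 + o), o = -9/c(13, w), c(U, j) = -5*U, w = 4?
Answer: 179654/65 ≈ 2763.9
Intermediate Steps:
o = 9/65 (o = -9/((-5*13)) = -9/(-65) = -9*(-1/65) = 9/65 ≈ 0.13846)
t = -179654/65 (t = -86*(32 + 9/65) = -86*2089/65 = -179654/65 ≈ -2763.9)
-t = -1*(-179654/65) = 179654/65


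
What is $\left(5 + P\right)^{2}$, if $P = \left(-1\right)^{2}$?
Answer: $36$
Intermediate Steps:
$P = 1$
$\left(5 + P\right)^{2} = \left(5 + 1\right)^{2} = 6^{2} = 36$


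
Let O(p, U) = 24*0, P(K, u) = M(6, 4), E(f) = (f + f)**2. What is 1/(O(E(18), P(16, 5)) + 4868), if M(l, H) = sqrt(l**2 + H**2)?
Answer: 1/4868 ≈ 0.00020542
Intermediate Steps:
M(l, H) = sqrt(H**2 + l**2)
E(f) = 4*f**2 (E(f) = (2*f)**2 = 4*f**2)
P(K, u) = 2*sqrt(13) (P(K, u) = sqrt(4**2 + 6**2) = sqrt(16 + 36) = sqrt(52) = 2*sqrt(13))
O(p, U) = 0
1/(O(E(18), P(16, 5)) + 4868) = 1/(0 + 4868) = 1/4868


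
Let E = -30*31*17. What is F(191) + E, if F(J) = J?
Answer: -15619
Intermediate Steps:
E = -15810 (E = -930*17 = -15810)
F(191) + E = 191 - 15810 = -15619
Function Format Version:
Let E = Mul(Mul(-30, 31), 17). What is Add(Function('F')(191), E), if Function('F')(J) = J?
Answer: -15619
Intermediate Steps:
E = -15810 (E = Mul(-930, 17) = -15810)
Add(Function('F')(191), E) = Add(191, -15810) = -15619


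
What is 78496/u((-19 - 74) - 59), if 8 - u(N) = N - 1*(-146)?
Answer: 39248/7 ≈ 5606.9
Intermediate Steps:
u(N) = -138 - N (u(N) = 8 - (N - 1*(-146)) = 8 - (N + 146) = 8 - (146 + N) = 8 + (-146 - N) = -138 - N)
78496/u((-19 - 74) - 59) = 78496/(-138 - ((-19 - 74) - 59)) = 78496/(-138 - (-93 - 59)) = 78496/(-138 - 1*(-152)) = 78496/(-138 + 152) = 78496/14 = 78496*(1/14) = 39248/7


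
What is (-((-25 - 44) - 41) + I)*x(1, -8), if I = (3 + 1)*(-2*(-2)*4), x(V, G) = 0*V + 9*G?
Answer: -12528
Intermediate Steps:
x(V, G) = 9*G (x(V, G) = 0 + 9*G = 9*G)
I = 64 (I = 4*(4*4) = 4*16 = 64)
(-((-25 - 44) - 41) + I)*x(1, -8) = (-((-25 - 44) - 41) + 64)*(9*(-8)) = (-(-69 - 41) + 64)*(-72) = (-1*(-110) + 64)*(-72) = (110 + 64)*(-72) = 174*(-72) = -12528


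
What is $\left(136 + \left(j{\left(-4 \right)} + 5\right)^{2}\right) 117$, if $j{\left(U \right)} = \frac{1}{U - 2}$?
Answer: $\frac{74581}{4} \approx 18645.0$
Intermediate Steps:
$j{\left(U \right)} = \frac{1}{-2 + U}$
$\left(136 + \left(j{\left(-4 \right)} + 5\right)^{2}\right) 117 = \left(136 + \left(\frac{1}{-2 - 4} + 5\right)^{2}\right) 117 = \left(136 + \left(\frac{1}{-6} + 5\right)^{2}\right) 117 = \left(136 + \left(- \frac{1}{6} + 5\right)^{2}\right) 117 = \left(136 + \left(\frac{29}{6}\right)^{2}\right) 117 = \left(136 + \frac{841}{36}\right) 117 = \frac{5737}{36} \cdot 117 = \frac{74581}{4}$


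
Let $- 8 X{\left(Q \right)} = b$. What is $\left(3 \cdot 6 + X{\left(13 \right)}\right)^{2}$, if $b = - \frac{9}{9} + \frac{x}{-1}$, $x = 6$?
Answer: $\frac{22801}{64} \approx 356.27$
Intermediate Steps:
$b = -7$ ($b = - \frac{9}{9} + \frac{6}{-1} = \left(-9\right) \frac{1}{9} + 6 \left(-1\right) = -1 - 6 = -7$)
$X{\left(Q \right)} = \frac{7}{8}$ ($X{\left(Q \right)} = \left(- \frac{1}{8}\right) \left(-7\right) = \frac{7}{8}$)
$\left(3 \cdot 6 + X{\left(13 \right)}\right)^{2} = \left(3 \cdot 6 + \frac{7}{8}\right)^{2} = \left(18 + \frac{7}{8}\right)^{2} = \left(\frac{151}{8}\right)^{2} = \frac{22801}{64}$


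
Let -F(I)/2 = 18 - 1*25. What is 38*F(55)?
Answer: 532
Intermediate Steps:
F(I) = 14 (F(I) = -2*(18 - 1*25) = -2*(18 - 25) = -2*(-7) = 14)
38*F(55) = 38*14 = 532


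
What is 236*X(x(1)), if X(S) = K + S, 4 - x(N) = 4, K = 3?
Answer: 708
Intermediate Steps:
x(N) = 0 (x(N) = 4 - 1*4 = 4 - 4 = 0)
X(S) = 3 + S
236*X(x(1)) = 236*(3 + 0) = 236*3 = 708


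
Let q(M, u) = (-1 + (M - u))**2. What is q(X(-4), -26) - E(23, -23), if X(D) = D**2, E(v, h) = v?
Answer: 1658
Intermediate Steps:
q(M, u) = (-1 + M - u)**2
q(X(-4), -26) - E(23, -23) = (1 - 26 - 1*(-4)**2)**2 - 1*23 = (1 - 26 - 1*16)**2 - 23 = (1 - 26 - 16)**2 - 23 = (-41)**2 - 23 = 1681 - 23 = 1658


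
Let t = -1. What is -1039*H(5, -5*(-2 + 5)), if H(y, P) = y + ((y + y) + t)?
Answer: -14546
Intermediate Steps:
H(y, P) = -1 + 3*y (H(y, P) = y + ((y + y) - 1) = y + (2*y - 1) = y + (-1 + 2*y) = -1 + 3*y)
-1039*H(5, -5*(-2 + 5)) = -1039*(-1 + 3*5) = -1039*(-1 + 15) = -1039*14 = -14546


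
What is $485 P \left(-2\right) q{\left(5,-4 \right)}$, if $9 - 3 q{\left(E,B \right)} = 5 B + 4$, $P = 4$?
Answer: $- \frac{97000}{3} \approx -32333.0$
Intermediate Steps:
$q{\left(E,B \right)} = \frac{5}{3} - \frac{5 B}{3}$ ($q{\left(E,B \right)} = 3 - \frac{5 B + 4}{3} = 3 - \frac{4 + 5 B}{3} = 3 - \left(\frac{4}{3} + \frac{5 B}{3}\right) = \frac{5}{3} - \frac{5 B}{3}$)
$485 P \left(-2\right) q{\left(5,-4 \right)} = 485 \cdot 4 \left(-2\right) \left(\frac{5}{3} - - \frac{20}{3}\right) = 485 \left(- 8 \left(\frac{5}{3} + \frac{20}{3}\right)\right) = 485 \left(\left(-8\right) \frac{25}{3}\right) = 485 \left(- \frac{200}{3}\right) = - \frac{97000}{3}$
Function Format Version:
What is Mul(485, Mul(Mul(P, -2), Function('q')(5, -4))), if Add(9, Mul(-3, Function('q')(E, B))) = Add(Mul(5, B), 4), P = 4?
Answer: Rational(-97000, 3) ≈ -32333.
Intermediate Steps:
Function('q')(E, B) = Add(Rational(5, 3), Mul(Rational(-5, 3), B)) (Function('q')(E, B) = Add(3, Mul(Rational(-1, 3), Add(Mul(5, B), 4))) = Add(3, Mul(Rational(-1, 3), Add(4, Mul(5, B)))) = Add(3, Add(Rational(-4, 3), Mul(Rational(-5, 3), B))) = Add(Rational(5, 3), Mul(Rational(-5, 3), B)))
Mul(485, Mul(Mul(P, -2), Function('q')(5, -4))) = Mul(485, Mul(Mul(4, -2), Add(Rational(5, 3), Mul(Rational(-5, 3), -4)))) = Mul(485, Mul(-8, Add(Rational(5, 3), Rational(20, 3)))) = Mul(485, Mul(-8, Rational(25, 3))) = Mul(485, Rational(-200, 3)) = Rational(-97000, 3)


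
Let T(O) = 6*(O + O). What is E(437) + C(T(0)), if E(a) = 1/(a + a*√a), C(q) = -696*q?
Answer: -1/190532 + √437/190532 ≈ 0.00010447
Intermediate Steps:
T(O) = 12*O (T(O) = 6*(2*O) = 12*O)
E(a) = 1/(a + a^(3/2))
E(437) + C(T(0)) = 1/(437 + 437^(3/2)) - 8352*0 = 1/(437 + 437*√437) - 696*0 = 1/(437 + 437*√437) + 0 = 1/(437 + 437*√437)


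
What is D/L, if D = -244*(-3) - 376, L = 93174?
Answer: 178/46587 ≈ 0.0038208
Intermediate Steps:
D = 356 (D = 732 - 376 = 356)
D/L = 356/93174 = 356*(1/93174) = 178/46587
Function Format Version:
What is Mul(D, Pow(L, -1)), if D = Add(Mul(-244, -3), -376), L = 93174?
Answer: Rational(178, 46587) ≈ 0.0038208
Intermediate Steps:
D = 356 (D = Add(732, -376) = 356)
Mul(D, Pow(L, -1)) = Mul(356, Pow(93174, -1)) = Mul(356, Rational(1, 93174)) = Rational(178, 46587)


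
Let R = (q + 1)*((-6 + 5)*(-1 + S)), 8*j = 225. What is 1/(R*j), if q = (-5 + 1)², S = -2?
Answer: 8/11475 ≈ 0.00069717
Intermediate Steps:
j = 225/8 (j = (⅛)*225 = 225/8 ≈ 28.125)
q = 16 (q = (-4)² = 16)
R = 51 (R = (16 + 1)*((-6 + 5)*(-1 - 2)) = 17*(-1*(-3)) = 17*3 = 51)
1/(R*j) = 1/(51*(225/8)) = 1/(11475/8) = 8/11475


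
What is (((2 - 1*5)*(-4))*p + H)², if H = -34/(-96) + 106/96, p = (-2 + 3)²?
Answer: 104329/576 ≈ 181.13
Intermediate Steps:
p = 1 (p = 1² = 1)
H = 35/24 (H = -34*(-1/96) + 106*(1/96) = 17/48 + 53/48 = 35/24 ≈ 1.4583)
(((2 - 1*5)*(-4))*p + H)² = (((2 - 1*5)*(-4))*1 + 35/24)² = (((2 - 5)*(-4))*1 + 35/24)² = (-3*(-4)*1 + 35/24)² = (12*1 + 35/24)² = (12 + 35/24)² = (323/24)² = 104329/576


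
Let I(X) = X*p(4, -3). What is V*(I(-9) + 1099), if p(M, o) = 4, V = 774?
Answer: 822762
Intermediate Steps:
I(X) = 4*X (I(X) = X*4 = 4*X)
V*(I(-9) + 1099) = 774*(4*(-9) + 1099) = 774*(-36 + 1099) = 774*1063 = 822762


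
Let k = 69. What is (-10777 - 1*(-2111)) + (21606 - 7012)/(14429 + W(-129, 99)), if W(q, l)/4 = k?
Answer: -127418936/14705 ≈ -8665.0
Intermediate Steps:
W(q, l) = 276 (W(q, l) = 4*69 = 276)
(-10777 - 1*(-2111)) + (21606 - 7012)/(14429 + W(-129, 99)) = (-10777 - 1*(-2111)) + (21606 - 7012)/(14429 + 276) = (-10777 + 2111) + 14594/14705 = -8666 + 14594*(1/14705) = -8666 + 14594/14705 = -127418936/14705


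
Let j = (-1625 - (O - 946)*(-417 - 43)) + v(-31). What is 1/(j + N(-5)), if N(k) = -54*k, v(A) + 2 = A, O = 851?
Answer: -1/45088 ≈ -2.2179e-5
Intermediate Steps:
v(A) = -2 + A
j = -45358 (j = (-1625 - (851 - 946)*(-417 - 43)) + (-2 - 31) = (-1625 - (-95)*(-460)) - 33 = (-1625 - 1*43700) - 33 = (-1625 - 43700) - 33 = -45325 - 33 = -45358)
1/(j + N(-5)) = 1/(-45358 - 54*(-5)) = 1/(-45358 + 270) = 1/(-45088) = -1/45088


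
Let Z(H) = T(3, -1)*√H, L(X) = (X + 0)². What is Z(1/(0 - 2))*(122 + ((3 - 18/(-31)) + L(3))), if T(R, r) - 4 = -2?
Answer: 4172*I*√2/31 ≈ 190.33*I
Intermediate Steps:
T(R, r) = 2 (T(R, r) = 4 - 2 = 2)
L(X) = X²
Z(H) = 2*√H
Z(1/(0 - 2))*(122 + ((3 - 18/(-31)) + L(3))) = (2*√(1/(0 - 2)))*(122 + ((3 - 18/(-31)) + 3²)) = (2*√(1/(-2)))*(122 + ((3 - 18*(-1/31)) + 9)) = (2*√(-½))*(122 + ((3 + 18/31) + 9)) = (2*(I*√2/2))*(122 + (111/31 + 9)) = (I*√2)*(122 + 390/31) = (I*√2)*(4172/31) = 4172*I*√2/31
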